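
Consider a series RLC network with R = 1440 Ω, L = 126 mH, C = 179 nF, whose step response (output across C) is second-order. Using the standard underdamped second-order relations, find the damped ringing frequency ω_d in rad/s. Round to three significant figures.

For a series RLC circuit (capacitor voltage as output), ω_n = 1/√(LC) = 1/√(126 mH · 179 nF) = 6660 rad/s.
ζ = (R/2)·√(C/L) = (1440/2)·√(179 nF/126 mH) = 0.858.
ω_d = 6660·√(1 − 0.858²) = 3420 rad/s.

ω_d ≈ 3420 rad/s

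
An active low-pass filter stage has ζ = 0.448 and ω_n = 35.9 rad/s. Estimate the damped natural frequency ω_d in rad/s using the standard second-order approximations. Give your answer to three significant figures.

ω_d ≈ 32.1 rad/s

ω_d = ω_n√(1−ζ²) = 35.9·√0.799 = 32.1 rad/s.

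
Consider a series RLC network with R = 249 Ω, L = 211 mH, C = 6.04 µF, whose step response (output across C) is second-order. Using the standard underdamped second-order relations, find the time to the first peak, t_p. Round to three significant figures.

For a series RLC circuit (capacitor voltage as output), ω_n = 1/√(LC) = 1/√(211 mH · 6.04 µF) = 886 rad/s.
ζ = (R/2)·√(C/L) = (249/2)·√(6.04 µF/211 mH) = 0.666.
ω_d = ω_n√(1−ζ²) = 661 rad/s. t_p = π/ω_d = 0.00476 s.

t_p ≈ 0.00476 s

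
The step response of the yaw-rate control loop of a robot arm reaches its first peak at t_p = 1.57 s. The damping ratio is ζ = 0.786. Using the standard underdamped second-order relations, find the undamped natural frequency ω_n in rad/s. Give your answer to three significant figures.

ω_n ≈ 3.24 rad/s

Peak time t_p = π/ω_d, so ω_d = π/t_p = π/1.57 = 2.00 rad/s.
ω_n = ω_d/√(1−ζ²) = 2.00/√0.382 = 3.24 rad/s.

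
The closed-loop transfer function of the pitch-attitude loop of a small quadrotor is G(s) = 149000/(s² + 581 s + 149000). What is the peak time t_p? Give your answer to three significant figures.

t_p ≈ 0.0124 s

Matching coefficients with s² + 2ζω_n s + ω_n² gives ω_n² = 149000 ⇒ ω_n = 386 rad/s, and ζ = 581/(2ω_n) = 0.753.
The damped frequency ω_d = ω_n√(1−ζ²) = 254 rad/s. Then t_p = π/ω_d = 0.0124 s.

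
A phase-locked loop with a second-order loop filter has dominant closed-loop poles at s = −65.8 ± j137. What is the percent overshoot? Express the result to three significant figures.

%OS ≈ 22.1%

|pole| = ω_n = √(65.8² + 137²) = 152 rad/s; ζ = cos θ = σ/ω_n = 0.433.
Overshoot: exp(−π·0.433/√(1−0.433²)) = 0.221, i.e. 22.1%.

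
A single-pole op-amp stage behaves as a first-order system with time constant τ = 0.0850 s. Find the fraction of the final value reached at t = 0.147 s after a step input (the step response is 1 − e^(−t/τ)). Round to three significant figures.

y/y_∞ ≈ 0.823

y(t)/y_∞ = 1 − e^(−t/τ) = 1 − e^(−0.147/0.0850) = 1 − e^(−1.73) = 0.823.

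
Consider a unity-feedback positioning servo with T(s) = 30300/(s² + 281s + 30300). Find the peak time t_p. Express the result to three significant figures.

ω_n = √30300 = 174 rad/s; ζ = 281/(2·174) = 0.807.
ω_d = 174·√(1 − 0.807²) = 103 rad/s. Then t_p = π/ω_d = 0.0306 s.

t_p ≈ 0.0306 s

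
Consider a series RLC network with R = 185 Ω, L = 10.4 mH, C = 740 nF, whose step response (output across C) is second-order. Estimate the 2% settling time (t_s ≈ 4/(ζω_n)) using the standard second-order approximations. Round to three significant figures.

For a series RLC circuit (capacitor voltage as output), ω_n = 1/√(LC) = 1/√(10.4 mH · 740 nF) = 11400 rad/s.
ζ = (R/2)·√(C/L) = (185/2)·√(740 nF/10.4 mH) = 0.780.
t_s ≈ 4/(ζω_n) = 0.000450 s.

t_s ≈ 0.000450 s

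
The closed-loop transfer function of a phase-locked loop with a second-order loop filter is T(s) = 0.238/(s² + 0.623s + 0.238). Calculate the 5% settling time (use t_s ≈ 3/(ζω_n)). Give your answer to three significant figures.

ω_n = √0.238 = 0.488 rad/s; ζ = 0.623/(2·0.488) = 0.639.
t_s ≈ 3/(ζω_n) = 3/(0.639·0.488) = 9.63 s.

t_s ≈ 9.63 s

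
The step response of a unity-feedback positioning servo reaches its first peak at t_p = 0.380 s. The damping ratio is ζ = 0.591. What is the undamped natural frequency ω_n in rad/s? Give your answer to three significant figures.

Peak time t_p = π/ω_d, so ω_d = π/t_p = π/0.380 = 8.27 rad/s.
ω_n = ω_d/√(1−ζ²) = 8.27/√0.651 = 10.2 rad/s.

ω_n ≈ 10.2 rad/s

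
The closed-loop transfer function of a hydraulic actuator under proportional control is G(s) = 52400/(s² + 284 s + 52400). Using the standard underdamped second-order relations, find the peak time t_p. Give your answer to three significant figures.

t_p ≈ 0.0175 s

Matching coefficients with s² + 2ζω_n s + ω_n² gives ω_n² = 52400 ⇒ ω_n = 229 rad/s, and ζ = 284/(2ω_n) = 0.620.
ω_d = 229·√(1 − 0.620²) = 180 rad/s. Then t_p = π/ω_d = 0.0175 s.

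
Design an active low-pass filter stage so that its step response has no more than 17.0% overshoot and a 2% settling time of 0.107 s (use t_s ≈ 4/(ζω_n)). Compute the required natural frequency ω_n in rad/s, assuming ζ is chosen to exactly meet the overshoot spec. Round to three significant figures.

ω_n ≈ 76.1 rad/s

ζ = −ln(OS)/√(π² + (ln OS)²). With OS = 0.170, ln OS = −1.772 and ζ = 1.772/3.607 = 0.491.
Then ω_n = 4/(ζ t_s) = 4/(0.491 × 0.107) = 76.1 rad/s.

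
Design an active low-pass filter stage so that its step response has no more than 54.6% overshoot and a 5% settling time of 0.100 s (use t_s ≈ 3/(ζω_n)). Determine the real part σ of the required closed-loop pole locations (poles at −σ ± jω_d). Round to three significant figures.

The settling-time spec alone fixes σ = ζω_n = 3/t_s = 3/0.100 = 30.0.
(Overshoot then fixes ζ = 0.189 and hence ω_d = σ·√(1−ζ²)/ζ = 156 rad/s.)

σ ≈ 30.0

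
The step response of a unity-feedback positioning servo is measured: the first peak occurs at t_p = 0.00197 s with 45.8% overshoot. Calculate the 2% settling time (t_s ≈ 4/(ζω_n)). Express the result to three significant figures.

From the overshoot, ζ = −ln(OS)/√(π²+ln²(OS)) = 0.241.
t_p = π/ω_d ⇒ ω_d = 1590 rad/s; then ω_n = ω_d/√(1−ζ²) = 1640 rad/s.
t_s ≈ 4/(ζω_n) = 4/(0.241·1640) = 0.0101 s.

t_s ≈ 0.0101 s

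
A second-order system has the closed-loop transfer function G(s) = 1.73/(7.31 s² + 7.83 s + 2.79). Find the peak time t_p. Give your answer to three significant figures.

Dividing through by 7.31: denominator becomes s² + 1.071 s + 0.3817.
So ω_n = √0.3817 = 0.618 rad/s and ζ = 1.071/(2·0.618) = 0.867.
ω_d = 0.618·√(1 − 0.867²) = 0.308 rad/s. t_p = π/ω_d = 10.2 s.

t_p ≈ 10.2 s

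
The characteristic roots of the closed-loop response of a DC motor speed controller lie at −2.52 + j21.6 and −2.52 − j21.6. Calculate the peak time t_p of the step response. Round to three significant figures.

t_p ≈ 0.145 s

t_p = π/ω_d with ω_d = 21.6 (the imaginary part), so t_p = 0.145 s.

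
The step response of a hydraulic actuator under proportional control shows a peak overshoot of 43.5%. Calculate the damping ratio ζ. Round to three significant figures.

Inverting the overshoot relation: ζ = |ln 0.435|/√(π² + ln²0.435) = 0.256.

ζ ≈ 0.256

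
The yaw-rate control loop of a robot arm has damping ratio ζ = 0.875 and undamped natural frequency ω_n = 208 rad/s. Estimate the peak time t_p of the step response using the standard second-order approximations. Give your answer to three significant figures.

t_p ≈ 0.0312 s

The damped frequency is ω_d = ω_n√(1−ζ²) = 208·√(1−0.766) = 101 rad/s.
Peak time t_p = π/ω_d = π/101 = 0.0312 s.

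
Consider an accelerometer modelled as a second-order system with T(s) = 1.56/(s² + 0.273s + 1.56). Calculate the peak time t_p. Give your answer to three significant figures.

t_p ≈ 2.53 s

Comparing the denominator to s² + 2ζω_n s + ω_n²: ω_n = √1.56 = 1.25 rad/s, and 2ζω_n = 0.273 so ζ = 0.273/(2·1.25) = 0.109.
ω_d = ω_n√(1−ζ²) = 1.24 rad/s. Then t_p = π/ω_d = 2.53 s.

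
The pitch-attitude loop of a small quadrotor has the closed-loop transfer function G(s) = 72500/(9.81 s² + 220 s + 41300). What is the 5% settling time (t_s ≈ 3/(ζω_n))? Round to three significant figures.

Dividing through by 9.81: denominator becomes s² + 22.43 s + 4210.
So ω_n = √4210 = 64.9 rad/s and ζ = 22.43/(2·64.9) = 0.173.
t_s ≈ 3/(ζω_n) = 0.268 s.

t_s ≈ 0.268 s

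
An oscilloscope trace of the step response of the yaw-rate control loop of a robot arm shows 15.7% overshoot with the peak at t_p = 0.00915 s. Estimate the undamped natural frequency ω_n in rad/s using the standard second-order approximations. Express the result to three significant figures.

The overshoot fixes ζ = −ln(OS)/√(π²+ln²(OS)) = 0.508.
From t_p = π/ω_d, ω_d = π/0.00915 = 343 rad/s, so ω_n = ω_d/√(1−ζ²) = 399 rad/s.

ω_n ≈ 399 rad/s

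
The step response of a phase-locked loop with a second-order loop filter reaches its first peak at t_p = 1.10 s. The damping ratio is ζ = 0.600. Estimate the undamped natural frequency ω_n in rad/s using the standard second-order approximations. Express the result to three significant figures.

Peak time t_p = π/ω_d, so ω_d = π/t_p = π/1.10 = 2.86 rad/s.
ω_n = ω_d/√(1−ζ²) = 2.86/√0.640 = 3.57 rad/s.

ω_n ≈ 3.57 rad/s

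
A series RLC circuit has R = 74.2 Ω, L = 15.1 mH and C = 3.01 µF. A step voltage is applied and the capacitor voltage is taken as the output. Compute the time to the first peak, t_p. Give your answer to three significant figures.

t_p ≈ 0.000786 s

For a series RLC circuit (capacitor voltage as output), ω_n = 1/√(LC) = 1/√(15.1 mH · 3.01 µF) = 4690 rad/s.
ζ = (R/2)·√(C/L) = (74.2/2)·√(3.01 µF/15.1 mH) = 0.524.
ω_d = 4690·√(1 − 0.524²) = 4000 rad/s. t_p = π/ω_d = 0.000786 s.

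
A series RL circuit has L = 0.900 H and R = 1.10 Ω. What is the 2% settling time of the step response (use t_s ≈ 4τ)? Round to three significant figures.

t_s ≈ 3.27 s

τ = L/R = 0.900/1.10 = 0.818 s.
t_s ≈ 4τ = 3.27 s.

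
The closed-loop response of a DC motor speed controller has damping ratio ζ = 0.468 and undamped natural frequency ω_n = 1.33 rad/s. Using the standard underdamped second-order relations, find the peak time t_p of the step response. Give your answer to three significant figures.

t_p ≈ 2.67 s

The damped frequency is ω_d = ω_n√(1−ζ²) = 1.33·√(1−0.219) = 1.18 rad/s.
Peak time t_p = π/ω_d = π/1.18 = 2.67 s.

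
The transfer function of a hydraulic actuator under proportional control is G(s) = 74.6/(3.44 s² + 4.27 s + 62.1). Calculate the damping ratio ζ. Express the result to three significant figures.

ζ ≈ 0.146

Dividing through by 3.44: denominator becomes s² + 1.241 s + 18.05.
So ω_n = √18.05 = 4.25 rad/s and ζ = 1.241/(2·4.25) = 0.146.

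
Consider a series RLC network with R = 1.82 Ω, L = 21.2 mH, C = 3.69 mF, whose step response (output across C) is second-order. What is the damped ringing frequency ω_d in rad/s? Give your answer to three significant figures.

For a series RLC circuit (capacitor voltage as output), ω_n = 1/√(LC) = 1/√(21.2 mH · 3.69 mF) = 113 rad/s.
ζ = (R/2)·√(C/L) = (1.82/2)·√(3.69 mF/21.2 mH) = 0.380.
ω_d = ω_n√(1−ζ²) = 105 rad/s.

ω_d ≈ 105 rad/s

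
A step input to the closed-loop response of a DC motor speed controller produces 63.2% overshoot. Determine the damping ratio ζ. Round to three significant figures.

ζ ≈ 0.145

From %OS = 100·exp(−πζ/√(1−ζ²)), invert to get ζ = −ln(OS)/√(π² + ln²(OS)) with OS = 0.632.
−ln 0.632 = 0.4589, so ζ = 0.4589/√(π² + 0.2106) = 0.145.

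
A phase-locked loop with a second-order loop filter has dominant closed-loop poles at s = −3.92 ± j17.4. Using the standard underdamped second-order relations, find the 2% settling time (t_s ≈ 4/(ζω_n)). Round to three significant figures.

For poles at −σ ± jω_d, ζω_n = σ = 3.92, so t_s ≈ 4/σ = 1.02 s.

t_s ≈ 1.02 s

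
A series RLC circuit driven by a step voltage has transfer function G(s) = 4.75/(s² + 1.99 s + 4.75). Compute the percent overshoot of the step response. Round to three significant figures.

%OS ≈ 19.9%

ω_n = √4.75 = 2.18 rad/s; ζ = 1.99/(2·2.18) = 0.457.
Overshoot: exp(−π·0.457/√(1−0.457²)) = 0.199, i.e. 19.9%.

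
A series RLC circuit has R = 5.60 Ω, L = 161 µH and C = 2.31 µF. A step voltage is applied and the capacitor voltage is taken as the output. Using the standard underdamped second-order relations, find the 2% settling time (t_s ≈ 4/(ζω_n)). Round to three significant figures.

t_s ≈ 0.000230 s

For a series RLC circuit (capacitor voltage as output), ω_n = 1/√(LC) = 1/√(161 µH · 2.31 µF) = 51900 rad/s.
ζ = (R/2)·√(C/L) = (5.60/2)·√(2.31 µF/161 µH) = 0.335.
t_s ≈ 4/(ζω_n) = 0.000230 s.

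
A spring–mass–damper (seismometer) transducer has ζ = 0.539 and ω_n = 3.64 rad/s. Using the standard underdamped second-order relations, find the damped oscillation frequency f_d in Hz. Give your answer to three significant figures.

f_d ≈ 0.488 Hz

ω_d = ω_n√(1−ζ²) = 3.64·√0.709 = 3.07 rad/s.
f_d = ω_d/(2π) = 0.488 Hz.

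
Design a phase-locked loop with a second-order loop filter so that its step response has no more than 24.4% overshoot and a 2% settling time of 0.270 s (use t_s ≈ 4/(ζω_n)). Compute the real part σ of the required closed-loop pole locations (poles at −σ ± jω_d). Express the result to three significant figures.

The settling-time spec alone fixes σ = ζω_n = 4/t_s = 4/0.270 = 14.8.
(Overshoot then fixes ζ = 0.410 and hence ω_d = σ·√(1−ζ²)/ζ = 33.0 rad/s.)

σ ≈ 14.8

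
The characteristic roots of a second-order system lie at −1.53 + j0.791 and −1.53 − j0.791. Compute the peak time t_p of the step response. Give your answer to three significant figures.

t_p = π/ω_d with ω_d = 0.791 (the imaginary part), so t_p = 3.97 s.

t_p ≈ 3.97 s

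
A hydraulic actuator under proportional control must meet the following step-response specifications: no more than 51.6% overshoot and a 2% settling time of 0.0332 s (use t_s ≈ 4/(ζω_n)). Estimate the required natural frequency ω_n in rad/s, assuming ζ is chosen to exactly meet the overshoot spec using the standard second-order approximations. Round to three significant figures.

ζ = −ln(OS)/√(π² + (ln OS)²). With OS = 0.516, ln OS = −0.6616 and ζ = 0.6616/3.211 = 0.206.
From t_s ≈ 4/(ζω_n): ω_n = 4/(ζ·t_s) = 4/(0.206·0.0332) = 585 rad/s.

ω_n ≈ 585 rad/s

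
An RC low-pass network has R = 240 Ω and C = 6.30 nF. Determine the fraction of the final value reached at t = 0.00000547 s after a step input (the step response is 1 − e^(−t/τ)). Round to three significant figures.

τ = RC = 240 × 6.30 nF = 0.00000151 s.
y(t)/y_∞ = 1 − e^(−t/τ) = 1 − e^(−0.00000547/0.00000151) = 1 − e^(−3.62) = 0.973.

y/y_∞ ≈ 0.973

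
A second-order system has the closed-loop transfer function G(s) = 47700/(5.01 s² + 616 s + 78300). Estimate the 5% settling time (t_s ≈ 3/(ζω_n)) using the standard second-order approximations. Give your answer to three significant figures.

Dividing through by 5.01: denominator becomes s² + 123.0 s + 15630.
So ω_n = √15630 = 125 rad/s and ζ = 123.0/(2·125) = 0.492.
t_s ≈ 3/(ζω_n) = 0.0488 s.

t_s ≈ 0.0488 s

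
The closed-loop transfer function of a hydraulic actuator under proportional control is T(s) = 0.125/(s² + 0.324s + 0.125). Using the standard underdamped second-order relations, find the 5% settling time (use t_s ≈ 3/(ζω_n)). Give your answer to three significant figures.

t_s ≈ 18.5 s

Comparing the denominator to s² + 2ζω_n s + ω_n²: ω_n = √0.125 = 0.354 rad/s, and 2ζω_n = 0.324 so ζ = 0.324/(2·0.354) = 0.458.
t_s ≈ 3/(ζω_n) = 3/(0.458·0.354) = 18.5 s.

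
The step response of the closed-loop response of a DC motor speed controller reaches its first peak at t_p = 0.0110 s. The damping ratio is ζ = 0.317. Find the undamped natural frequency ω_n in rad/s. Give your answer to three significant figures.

Peak time t_p = π/ω_d, so ω_d = π/t_p = π/0.0110 = 286 rad/s.
ω_n = ω_d/√(1−ζ²) = 286/√0.900 = 301 rad/s.

ω_n ≈ 301 rad/s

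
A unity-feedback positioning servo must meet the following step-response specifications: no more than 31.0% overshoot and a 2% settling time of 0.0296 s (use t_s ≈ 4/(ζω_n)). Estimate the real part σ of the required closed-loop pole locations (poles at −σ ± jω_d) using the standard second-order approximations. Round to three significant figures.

σ ≈ 135

The settling-time spec alone fixes σ = ζω_n = 4/t_s = 4/0.0296 = 135.
(Overshoot then fixes ζ = 0.349 and hence ω_d = σ·√(1−ζ²)/ζ = 362 rad/s.)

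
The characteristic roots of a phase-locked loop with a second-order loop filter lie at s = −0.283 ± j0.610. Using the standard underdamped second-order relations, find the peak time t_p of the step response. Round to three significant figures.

t_p = π/ω_d with ω_d = 0.610 (the imaginary part), so t_p = 5.15 s.

t_p ≈ 5.15 s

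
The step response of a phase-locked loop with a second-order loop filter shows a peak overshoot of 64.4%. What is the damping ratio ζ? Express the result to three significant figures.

Inverting the overshoot relation: ζ = |ln 0.644|/√(π² + ln²0.644) = 0.139.

ζ ≈ 0.139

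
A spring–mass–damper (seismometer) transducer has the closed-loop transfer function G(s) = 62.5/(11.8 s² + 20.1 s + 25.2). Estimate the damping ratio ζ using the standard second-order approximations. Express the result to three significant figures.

Dividing through by 11.8: denominator becomes s² + 1.703 s + 2.136.
So ω_n = √2.136 = 1.46 rad/s and ζ = 1.703/(2·1.46) = 0.583.

ζ ≈ 0.583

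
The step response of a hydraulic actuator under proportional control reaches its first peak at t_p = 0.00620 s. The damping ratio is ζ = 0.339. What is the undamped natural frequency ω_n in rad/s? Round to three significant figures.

ω_n ≈ 539 rad/s

Peak time t_p = π/ω_d, so ω_d = π/t_p = π/0.00620 = 507 rad/s.
ω_n = ω_d/√(1−ζ²) = 507/√0.885 = 539 rad/s.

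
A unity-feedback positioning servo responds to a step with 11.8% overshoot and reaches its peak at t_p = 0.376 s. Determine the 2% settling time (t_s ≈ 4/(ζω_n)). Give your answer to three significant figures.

t_s ≈ 0.704 s

From the overshoot, ζ = −ln(OS)/√(π²+ln²(OS)) = 0.562.
t_p = π/ω_d ⇒ ω_d = 8.36 rad/s; then ω_n = ω_d/√(1−ζ²) = 10.1 rad/s.
t_s ≈ 4/(ζω_n) = 4/(0.562·10.1) = 0.704 s.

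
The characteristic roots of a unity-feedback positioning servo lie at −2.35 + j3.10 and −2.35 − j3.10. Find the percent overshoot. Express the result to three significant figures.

The poles are at −σ ± jω_d with σ = 2.35 and ω_d = 3.10, so ω_n = √(σ²+ω_d²) = 3.89 rad/s and ζ = σ/ω_n = 0.604.
%OS = 100 e^{−πζ/√(1−ζ²)} with ζ = 0.604 gives 9.24%.

%OS ≈ 9.24%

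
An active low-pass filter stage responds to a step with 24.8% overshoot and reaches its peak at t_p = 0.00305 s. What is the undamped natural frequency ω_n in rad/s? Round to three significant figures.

ω_n ≈ 1130 rad/s

The overshoot fixes ζ = −ln(OS)/√(π²+ln²(OS)) = 0.406.
From t_p = π/ω_d, ω_d = π/0.00305 = 1030 rad/s, so ω_n = ω_d/√(1−ζ²) = 1130 rad/s.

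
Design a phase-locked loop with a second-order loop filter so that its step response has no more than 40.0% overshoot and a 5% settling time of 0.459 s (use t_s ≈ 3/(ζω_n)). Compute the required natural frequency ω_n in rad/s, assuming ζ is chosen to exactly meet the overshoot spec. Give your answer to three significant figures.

ω_n ≈ 23.3 rad/s

Inverting the overshoot relation: ζ = |ln 0.400|/√(π² + ln²0.400) = 0.280.
From t_s ≈ 3/(ζω_n): ω_n = 3/(ζ·t_s) = 3/(0.280·0.459) = 23.3 rad/s.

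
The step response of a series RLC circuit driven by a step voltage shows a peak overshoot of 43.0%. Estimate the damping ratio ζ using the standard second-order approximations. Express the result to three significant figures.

ζ ≈ 0.259

From %OS = 100·exp(−πζ/√(1−ζ²)), invert to get ζ = −ln(OS)/√(π² + ln²(OS)) with OS = 0.430.
−ln 0.430 = 0.8440, so ζ = 0.8440/√(π² + 0.7123) = 0.259.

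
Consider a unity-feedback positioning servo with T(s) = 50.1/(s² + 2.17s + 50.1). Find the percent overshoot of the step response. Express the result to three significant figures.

%OS ≈ 61.4%

Matching coefficients with s² + 2ζω_n s + ω_n² gives ω_n² = 50.1 ⇒ ω_n = 7.08 rad/s, and ζ = 2.17/(2ω_n) = 0.153.
%OS = 100 e^{−πζ/√(1−ζ²)} with ζ = 0.153 gives 61.4%.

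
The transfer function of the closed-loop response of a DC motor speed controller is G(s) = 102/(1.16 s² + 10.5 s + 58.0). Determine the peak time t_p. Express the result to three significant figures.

Dividing through by 1.16: denominator becomes s² + 9.052 s + 50.00.
So ω_n = √50.00 = 7.07 rad/s and ζ = 9.052/(2·7.07) = 0.640.
The damped frequency ω_d = ω_n√(1−ζ²) = 5.43 rad/s. t_p = π/ω_d = 0.578 s.

t_p ≈ 0.578 s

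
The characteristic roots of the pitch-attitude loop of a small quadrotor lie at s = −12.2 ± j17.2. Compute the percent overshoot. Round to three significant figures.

%OS ≈ 10.8%

The poles are at −σ ± jω_d with σ = 12.2 and ω_d = 17.2, so ω_n = √(σ²+ω_d²) = 21.1 rad/s and ζ = σ/ω_n = 0.579.
Overshoot: exp(−π·0.579/√(1−0.579²)) = 0.108, i.e. 10.8%.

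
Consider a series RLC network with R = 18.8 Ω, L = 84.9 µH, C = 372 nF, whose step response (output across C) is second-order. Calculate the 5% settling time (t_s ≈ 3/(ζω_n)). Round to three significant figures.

t_s ≈ 0.0000271 s

For a series RLC circuit (capacitor voltage as output), ω_n = 1/√(LC) = 1/√(84.9 µH · 372 nF) = 178000 rad/s.
ζ = (R/2)·√(C/L) = (18.8/2)·√(372 nF/84.9 µH) = 0.622.
t_s ≈ 3/(ζω_n) = 0.0000271 s.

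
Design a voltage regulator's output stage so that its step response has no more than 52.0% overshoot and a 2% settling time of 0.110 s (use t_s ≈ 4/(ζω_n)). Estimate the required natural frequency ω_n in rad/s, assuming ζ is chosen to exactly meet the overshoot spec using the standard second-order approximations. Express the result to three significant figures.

ζ = −ln(OS)/√(π² + (ln OS)²). With OS = 0.520, ln OS = −0.6539 and ζ = 0.6539/3.209 = 0.204.
Then ω_n = 4/(ζ t_s) = 4/(0.204 × 0.110) = 178 rad/s.

ω_n ≈ 178 rad/s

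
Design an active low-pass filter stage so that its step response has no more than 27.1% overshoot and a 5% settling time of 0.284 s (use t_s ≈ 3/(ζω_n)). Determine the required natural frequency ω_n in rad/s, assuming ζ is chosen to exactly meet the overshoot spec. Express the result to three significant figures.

Inverting the overshoot relation: ζ = |ln 0.271|/√(π² + ln²0.271) = 0.384.
From t_s ≈ 3/(ζω_n): ω_n = 3/(ζ·t_s) = 3/(0.384·0.284) = 27.5 rad/s.

ω_n ≈ 27.5 rad/s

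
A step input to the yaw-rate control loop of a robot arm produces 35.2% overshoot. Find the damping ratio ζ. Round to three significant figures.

From %OS = 100·exp(−πζ/√(1−ζ²)), invert to get ζ = −ln(OS)/√(π² + ln²(OS)) with OS = 0.352.
−ln 0.352 = 1.044, so ζ = 1.044/√(π² + 1.090) = 0.315.

ζ ≈ 0.315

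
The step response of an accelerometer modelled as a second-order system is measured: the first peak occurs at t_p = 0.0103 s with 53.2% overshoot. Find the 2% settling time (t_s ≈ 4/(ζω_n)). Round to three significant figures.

From the overshoot, ζ = −ln(OS)/√(π²+ln²(OS)) = 0.197.
From t_p = π/ω_d, ω_d = π/0.0103 = 305 rad/s, so ω_n = ω_d/√(1−ζ²) = 311 rad/s.
t_s ≈ 4/(ζω_n) = 4/(0.197·311) = 0.0653 s.

t_s ≈ 0.0653 s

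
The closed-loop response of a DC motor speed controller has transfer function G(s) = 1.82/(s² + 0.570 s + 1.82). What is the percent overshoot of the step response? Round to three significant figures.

Comparing the denominator to s² + 2ζω_n s + ω_n²: ω_n = √1.82 = 1.35 rad/s, and 2ζω_n = 0.570 so ζ = 0.570/(2·1.35) = 0.211.
%OS = 100 e^{−πζ/√(1−ζ²)} with ζ = 0.211 gives 50.7%.

%OS ≈ 50.7%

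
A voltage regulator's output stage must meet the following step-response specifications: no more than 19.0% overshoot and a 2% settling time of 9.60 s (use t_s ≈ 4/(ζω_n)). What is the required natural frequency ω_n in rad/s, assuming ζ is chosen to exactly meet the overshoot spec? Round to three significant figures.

ζ = −ln(OS)/√(π² + (ln OS)²). With OS = 0.190, ln OS = −1.661 and ζ = 1.661/3.554 = 0.467.
Then ω_n = 4/(ζ t_s) = 4/(0.467 × 9.60) = 0.892 rad/s.

ω_n ≈ 0.892 rad/s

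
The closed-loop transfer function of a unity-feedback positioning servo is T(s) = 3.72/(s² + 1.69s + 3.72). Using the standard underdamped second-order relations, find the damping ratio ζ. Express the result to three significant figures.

ζ ≈ 0.438

Matching coefficients with s² + 2ζω_n s + ω_n² gives ω_n² = 3.72 ⇒ ω_n = 1.93 rad/s, and ζ = 1.69/(2ω_n) = 0.438.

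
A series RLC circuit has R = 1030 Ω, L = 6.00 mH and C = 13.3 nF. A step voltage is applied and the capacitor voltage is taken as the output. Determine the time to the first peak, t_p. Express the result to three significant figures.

t_p ≈ 0.0000437 s

For a series RLC circuit (capacitor voltage as output), ω_n = 1/√(LC) = 1/√(6.00 mH · 13.3 nF) = 112000 rad/s.
ζ = (R/2)·√(C/L) = (1030/2)·√(13.3 nF/6.00 mH) = 0.767.
ω_d = 112000·√(1 − 0.767²) = 71900 rad/s. t_p = π/ω_d = 0.0000437 s.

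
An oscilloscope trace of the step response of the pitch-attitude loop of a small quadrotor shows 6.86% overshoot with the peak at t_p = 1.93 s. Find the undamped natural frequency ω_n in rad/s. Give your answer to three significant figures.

ω_n ≈ 2.14 rad/s

From the overshoot, ζ = −ln(OS)/√(π²+ln²(OS)) = 0.649.
t_p = π/ω_d ⇒ ω_d = 1.63 rad/s; then ω_n = ω_d/√(1−ζ²) = 2.14 rad/s.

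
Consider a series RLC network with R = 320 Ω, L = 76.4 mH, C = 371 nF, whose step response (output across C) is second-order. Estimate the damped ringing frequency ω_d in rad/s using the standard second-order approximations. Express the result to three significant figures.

ω_d ≈ 5560 rad/s

For a series RLC circuit (capacitor voltage as output), ω_n = 1/√(LC) = 1/√(76.4 mH · 371 nF) = 5940 rad/s.
ζ = (R/2)·√(C/L) = (320/2)·√(371 nF/76.4 mH) = 0.353.
ω_d = ω_n√(1−ζ²) = 5560 rad/s.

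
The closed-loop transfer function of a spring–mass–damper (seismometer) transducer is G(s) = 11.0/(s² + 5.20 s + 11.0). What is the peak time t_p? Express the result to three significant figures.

Comparing the denominator to s² + 2ζω_n s + ω_n²: ω_n = √11.0 = 3.32 rad/s, and 2ζω_n = 5.20 so ζ = 5.20/(2·3.32) = 0.784.
ω_d = ω_n√(1−ζ²) = 2.06 rad/s. Then t_p = π/ω_d = 1.53 s.

t_p ≈ 1.53 s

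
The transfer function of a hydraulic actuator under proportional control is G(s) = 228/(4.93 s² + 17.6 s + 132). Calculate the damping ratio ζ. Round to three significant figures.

ζ ≈ 0.345

Dividing through by 4.93: denominator becomes s² + 3.570 s + 26.77.
So ω_n = √26.77 = 5.17 rad/s and ζ = 3.570/(2·5.17) = 0.345.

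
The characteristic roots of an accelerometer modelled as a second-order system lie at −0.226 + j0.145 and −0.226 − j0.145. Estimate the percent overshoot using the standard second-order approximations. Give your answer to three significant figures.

The poles are at −σ ± jω_d with σ = 0.226 and ω_d = 0.145, so ω_n = √(σ²+ω_d²) = 0.269 rad/s and ζ = σ/ω_n = 0.842.
%OS = 100·exp(−πζ/√(1−ζ²)) = 0.747%.

%OS ≈ 0.747%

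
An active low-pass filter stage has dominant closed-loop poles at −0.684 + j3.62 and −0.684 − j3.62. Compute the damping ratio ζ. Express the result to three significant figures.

ζ ≈ 0.186

The poles are at −σ ± jω_d with σ = 0.684 and ω_d = 3.62, so ω_n = √(σ²+ω_d²) = 3.68 rad/s and ζ = σ/ω_n = 0.186.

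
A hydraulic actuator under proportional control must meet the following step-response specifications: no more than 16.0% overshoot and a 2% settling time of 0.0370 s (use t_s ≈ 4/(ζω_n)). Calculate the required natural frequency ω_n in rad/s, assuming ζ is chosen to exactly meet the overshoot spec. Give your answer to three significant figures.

ω_n ≈ 215 rad/s

Inverting the overshoot relation: ζ = |ln 0.160|/√(π² + ln²0.160) = 0.504.
Then ω_n = 4/(ζ t_s) = 4/(0.504 × 0.0370) = 215 rad/s.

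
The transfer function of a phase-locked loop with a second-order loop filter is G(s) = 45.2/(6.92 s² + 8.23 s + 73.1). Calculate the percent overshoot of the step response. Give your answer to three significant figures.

%OS ≈ 55.7%

Dividing through by 6.92: denominator becomes s² + 1.189 s + 10.56.
So ω_n = √10.56 = 3.25 rad/s and ζ = 1.189/(2·3.25) = 0.183.
%OS = 100·exp(−πζ/√(1−ζ²)) = 55.7%.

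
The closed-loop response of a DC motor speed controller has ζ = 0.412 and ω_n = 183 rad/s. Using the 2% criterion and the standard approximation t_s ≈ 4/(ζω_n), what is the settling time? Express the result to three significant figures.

t_s ≈ 4/(ζω_n) = 4/(0.412 × 183) = 0.0531 s.

t_s ≈ 0.0531 s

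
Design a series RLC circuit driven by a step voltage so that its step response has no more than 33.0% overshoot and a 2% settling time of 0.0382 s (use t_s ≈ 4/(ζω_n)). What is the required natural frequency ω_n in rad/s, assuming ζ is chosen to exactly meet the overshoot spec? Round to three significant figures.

ζ = −ln(OS)/√(π² + (ln OS)²). With OS = 0.330, ln OS = −1.109 and ζ = 1.109/3.331 = 0.333.
From t_s ≈ 4/(ζω_n): ω_n = 4/(ζ·t_s) = 4/(0.333·0.0382) = 315 rad/s.

ω_n ≈ 315 rad/s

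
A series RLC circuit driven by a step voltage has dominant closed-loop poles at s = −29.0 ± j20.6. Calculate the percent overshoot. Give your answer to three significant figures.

%OS ≈ 1.20%

With σ = 29.0, ω_d = 20.6: ω_n = √(σ²+ω_d²) = 35.6 rad/s, ζ = σ/ω_n = 0.815.
%OS = 100 e^{−πζ/√(1−ζ²)} with ζ = 0.815 gives 1.20%.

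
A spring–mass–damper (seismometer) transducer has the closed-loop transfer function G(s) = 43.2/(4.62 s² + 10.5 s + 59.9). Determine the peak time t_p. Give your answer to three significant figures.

t_p ≈ 0.919 s

Dividing through by 4.62: denominator becomes s² + 2.273 s + 12.97.
So ω_n = √12.97 = 3.60 rad/s and ζ = 2.273/(2·3.60) = 0.316.
The damped frequency ω_d = ω_n√(1−ζ²) = 3.42 rad/s. t_p = π/ω_d = 0.919 s.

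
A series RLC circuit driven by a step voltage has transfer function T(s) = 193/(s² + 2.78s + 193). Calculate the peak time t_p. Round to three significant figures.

t_p ≈ 0.227 s

Matching coefficients with s² + 2ζω_n s + ω_n² gives ω_n² = 193 ⇒ ω_n = 13.9 rad/s, and ζ = 2.78/(2ω_n) = 0.100.
The damped frequency ω_d = ω_n√(1−ζ²) = 13.8 rad/s. Then t_p = π/ω_d = 0.227 s.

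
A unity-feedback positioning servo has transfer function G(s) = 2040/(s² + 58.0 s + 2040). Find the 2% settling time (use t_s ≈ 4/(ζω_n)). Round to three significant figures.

t_s ≈ 0.138 s

Comparing the denominator to s² + 2ζω_n s + ω_n²: ω_n = √2040 = 45.2 rad/s, and 2ζω_n = 58.0 so ζ = 58.0/(2·45.2) = 0.642.
t_s ≈ 4/(ζω_n) = 4/(0.642·45.2) = 0.138 s.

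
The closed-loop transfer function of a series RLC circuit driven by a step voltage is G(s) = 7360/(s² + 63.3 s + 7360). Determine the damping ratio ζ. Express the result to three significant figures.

ω_n = √7360 = 85.8 rad/s; ζ = 63.3/(2·85.8) = 0.369.

ζ ≈ 0.369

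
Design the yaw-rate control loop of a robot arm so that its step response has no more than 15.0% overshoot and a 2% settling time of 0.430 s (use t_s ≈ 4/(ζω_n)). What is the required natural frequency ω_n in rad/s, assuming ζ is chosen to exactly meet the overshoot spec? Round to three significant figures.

From %OS = 100·exp(−πζ/√(1−ζ²)), invert to get ζ = −ln(OS)/√(π² + ln²(OS)) with OS = 0.150.
−ln 0.150 = 1.897, so ζ = 1.897/√(π² + 3.599) = 0.517.
Then ω_n = 4/(ζ t_s) = 4/(0.517 × 0.430) = 18.0 rad/s.

ω_n ≈ 18.0 rad/s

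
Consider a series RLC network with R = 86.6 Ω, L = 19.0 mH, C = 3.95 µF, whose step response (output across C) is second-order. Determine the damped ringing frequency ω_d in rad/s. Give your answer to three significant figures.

ω_d ≈ 2850 rad/s

For a series RLC circuit (capacitor voltage as output), ω_n = 1/√(LC) = 1/√(19.0 mH · 3.95 µF) = 3650 rad/s.
ζ = (R/2)·√(C/L) = (86.6/2)·√(3.95 µF/19.0 mH) = 0.624.
ω_d = ω_n√(1−ζ²) = 2850 rad/s.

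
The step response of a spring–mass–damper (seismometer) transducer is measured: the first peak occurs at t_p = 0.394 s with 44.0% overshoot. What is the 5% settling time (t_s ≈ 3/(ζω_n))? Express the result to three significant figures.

t_s ≈ 1.44 s

From the overshoot, ζ = −ln(OS)/√(π²+ln²(OS)) = 0.253.
From t_p = π/ω_d, ω_d = π/0.394 = 7.97 rad/s, so ω_n = ω_d/√(1−ζ²) = 8.24 rad/s.
t_s ≈ 3/(ζω_n) = 3/(0.253·8.24) = 1.44 s.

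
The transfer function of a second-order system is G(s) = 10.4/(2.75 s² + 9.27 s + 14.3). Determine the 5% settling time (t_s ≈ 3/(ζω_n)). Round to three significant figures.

t_s ≈ 1.78 s

Dividing through by 2.75: denominator becomes s² + 3.371 s + 5.200.
So ω_n = √5.200 = 2.28 rad/s and ζ = 3.371/(2·2.28) = 0.739.
t_s ≈ 3/(ζω_n) = 1.78 s.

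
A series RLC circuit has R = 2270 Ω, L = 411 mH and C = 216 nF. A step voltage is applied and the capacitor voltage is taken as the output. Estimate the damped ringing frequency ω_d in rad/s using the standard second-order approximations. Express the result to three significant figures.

For a series RLC circuit (capacitor voltage as output), ω_n = 1/√(LC) = 1/√(411 mH · 216 nF) = 3360 rad/s.
ζ = (R/2)·√(C/L) = (2270/2)·√(216 nF/411 mH) = 0.823.
ω_d = 3360·√(1 − 0.823²) = 1910 rad/s.

ω_d ≈ 1910 rad/s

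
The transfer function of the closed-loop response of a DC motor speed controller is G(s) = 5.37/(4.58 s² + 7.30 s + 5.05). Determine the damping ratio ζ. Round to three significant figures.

Dividing through by 4.58: denominator becomes s² + 1.594 s + 1.103.
So ω_n = √1.103 = 1.05 rad/s and ζ = 1.594/(2·1.05) = 0.759.

ζ ≈ 0.759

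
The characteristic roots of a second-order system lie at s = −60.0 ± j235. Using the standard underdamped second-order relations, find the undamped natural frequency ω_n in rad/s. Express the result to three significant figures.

|pole| = ω_n = √(60.0² + 235²) = 243 rad/s; ζ = cos θ = σ/ω_n = 0.247.

ω_n ≈ 243 rad/s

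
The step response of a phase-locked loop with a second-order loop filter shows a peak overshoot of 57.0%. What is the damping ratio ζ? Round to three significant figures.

ζ ≈ 0.176

ζ = −ln(OS)/√(π² + (ln OS)²). With OS = 0.570, ln OS = −0.5621 and ζ = 0.5621/3.191 = 0.176.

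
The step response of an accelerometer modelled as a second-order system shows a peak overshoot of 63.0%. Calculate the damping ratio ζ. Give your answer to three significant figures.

From %OS = 100·exp(−πζ/√(1−ζ²)), invert to get ζ = −ln(OS)/√(π² + ln²(OS)) with OS = 0.630.
−ln 0.630 = 0.4620, so ζ = 0.4620/√(π² + 0.2135) = 0.146.

ζ ≈ 0.146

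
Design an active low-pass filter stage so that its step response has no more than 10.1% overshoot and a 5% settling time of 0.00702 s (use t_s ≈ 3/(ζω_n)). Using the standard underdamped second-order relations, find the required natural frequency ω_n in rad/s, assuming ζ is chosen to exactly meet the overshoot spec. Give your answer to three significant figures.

ω_n ≈ 725 rad/s

ζ = −ln(OS)/√(π² + (ln OS)²). With OS = 0.101, ln OS = −2.293 and ζ = 2.293/3.889 = 0.589.
Then ω_n = 3/(ζ t_s) = 3/(0.589 × 0.00702) = 725 rad/s.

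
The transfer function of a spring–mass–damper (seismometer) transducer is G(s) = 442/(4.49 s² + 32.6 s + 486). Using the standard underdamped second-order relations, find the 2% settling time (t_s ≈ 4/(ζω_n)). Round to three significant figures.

Dividing through by 4.49: denominator becomes s² + 7.261 s + 108.2.
So ω_n = √108.2 = 10.4 rad/s and ζ = 7.261/(2·10.4) = 0.349.
t_s ≈ 4/(ζω_n) = 1.10 s.

t_s ≈ 1.10 s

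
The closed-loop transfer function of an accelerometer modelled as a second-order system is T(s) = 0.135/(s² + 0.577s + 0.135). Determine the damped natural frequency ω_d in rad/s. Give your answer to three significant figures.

ω_d ≈ 0.228 rad/s

Comparing the denominator to s² + 2ζω_n s + ω_n²: ω_n = √0.135 = 0.367 rad/s, and 2ζω_n = 0.577 so ζ = 0.577/(2·0.367) = 0.785.
ω_d = 0.367·√(1 − 0.785²) = 0.228 rad/s.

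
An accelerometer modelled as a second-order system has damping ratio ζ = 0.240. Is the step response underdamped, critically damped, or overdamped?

Since ζ = 0.240 < 1, the system is underdamped.

underdamped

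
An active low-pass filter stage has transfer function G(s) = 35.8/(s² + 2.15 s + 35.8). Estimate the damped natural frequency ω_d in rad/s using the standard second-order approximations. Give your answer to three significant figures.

ω_n = √35.8 = 5.98 rad/s; ζ = 2.15/(2·5.98) = 0.180.
The damped frequency ω_d = ω_n√(1−ζ²) = 5.89 rad/s.

ω_d ≈ 5.89 rad/s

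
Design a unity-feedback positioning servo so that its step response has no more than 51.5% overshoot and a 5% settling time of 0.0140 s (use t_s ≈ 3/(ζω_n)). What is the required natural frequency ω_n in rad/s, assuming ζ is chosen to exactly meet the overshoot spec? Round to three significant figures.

From %OS = 100·exp(−πζ/√(1−ζ²)), invert to get ζ = −ln(OS)/√(π² + ln²(OS)) with OS = 0.515.
−ln 0.515 = 0.6636, so ζ = 0.6636/√(π² + 0.4403) = 0.207.
From t_s ≈ 3/(ζω_n): ω_n = 3/(ζ·t_s) = 3/(0.207·0.0140) = 1040 rad/s.

ω_n ≈ 1040 rad/s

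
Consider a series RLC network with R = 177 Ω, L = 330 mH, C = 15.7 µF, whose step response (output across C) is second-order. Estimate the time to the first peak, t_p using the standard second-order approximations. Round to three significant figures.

For a series RLC circuit (capacitor voltage as output), ω_n = 1/√(LC) = 1/√(330 mH · 15.7 µF) = 439 rad/s.
ζ = (R/2)·√(C/L) = (177/2)·√(15.7 µF/330 mH) = 0.610.
The damped frequency ω_d = ω_n√(1−ζ²) = 348 rad/s. t_p = π/ω_d = 0.00903 s.

t_p ≈ 0.00903 s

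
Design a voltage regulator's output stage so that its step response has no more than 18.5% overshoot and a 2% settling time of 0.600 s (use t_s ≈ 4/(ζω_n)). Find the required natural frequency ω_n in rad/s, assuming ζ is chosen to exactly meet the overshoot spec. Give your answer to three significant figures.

From %OS = 100·exp(−πζ/√(1−ζ²)), invert to get ζ = −ln(OS)/√(π² + ln²(OS)) with OS = 0.185.
−ln 0.185 = 1.687, so ζ = 1.687/√(π² + 2.847) = 0.473.
Then ω_n = 4/(ζ t_s) = 4/(0.473 × 0.600) = 14.1 rad/s.

ω_n ≈ 14.1 rad/s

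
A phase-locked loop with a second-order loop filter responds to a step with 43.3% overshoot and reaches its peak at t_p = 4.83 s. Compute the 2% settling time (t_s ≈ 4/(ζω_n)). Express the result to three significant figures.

From the overshoot, ζ = −ln(OS)/√(π²+ln²(OS)) = 0.257.
t_p = π/ω_d ⇒ ω_d = 0.650 rad/s; then ω_n = ω_d/√(1−ζ²) = 0.673 rad/s.
t_s ≈ 4/(ζω_n) = 4/(0.257·0.673) = 23.1 s.

t_s ≈ 23.1 s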